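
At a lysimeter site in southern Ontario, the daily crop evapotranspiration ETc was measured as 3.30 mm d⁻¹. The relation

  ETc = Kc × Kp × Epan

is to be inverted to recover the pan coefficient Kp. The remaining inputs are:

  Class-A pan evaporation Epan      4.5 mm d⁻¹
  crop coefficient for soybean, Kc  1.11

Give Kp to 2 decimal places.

ETc = Kc × Kp × Epan  ⇒  Kp = ETc / (Kc × Epan)
Kp = 3.30 / (1.11 × 4.5) = 3.30 / 4.995 = 0.6607

0.66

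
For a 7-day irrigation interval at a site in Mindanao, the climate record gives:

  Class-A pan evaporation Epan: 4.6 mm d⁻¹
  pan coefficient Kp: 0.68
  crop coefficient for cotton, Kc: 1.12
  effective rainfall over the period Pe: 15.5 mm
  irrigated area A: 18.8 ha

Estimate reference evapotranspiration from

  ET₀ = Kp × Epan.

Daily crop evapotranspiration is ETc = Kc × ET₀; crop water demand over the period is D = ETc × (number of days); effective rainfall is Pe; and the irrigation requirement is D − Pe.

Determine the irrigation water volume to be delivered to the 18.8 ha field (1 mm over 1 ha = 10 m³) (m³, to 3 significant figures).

1700 m³

ET₀ = 0.68 × 4.6 = 3.1280 mm/d
ETc = Kc × ET₀ = 1.12 × 3.1280 = 3.5034 mm/d
Crop demand D = ETc × 7 d = 3.5034 × 7 = 24.524 mm
D − Pe = 24.524 − 15.5 = 9.024 mm
Volume = 9.024 mm × 18.8 ha × 10 = 1696.5 m³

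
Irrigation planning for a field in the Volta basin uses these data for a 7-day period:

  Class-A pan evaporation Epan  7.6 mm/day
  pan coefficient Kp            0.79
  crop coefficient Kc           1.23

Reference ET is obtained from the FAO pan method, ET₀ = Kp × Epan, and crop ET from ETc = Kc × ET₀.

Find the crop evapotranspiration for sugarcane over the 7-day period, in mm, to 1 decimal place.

ET₀ = 0.79 × 7.6 = 6.0040 mm/d
ETc = Kc × ET₀ = 1.23 × 6.0040 = 7.3849 mm/d
Over 7 days: 7.3849 × 7 = 51.694 mm

51.7 mm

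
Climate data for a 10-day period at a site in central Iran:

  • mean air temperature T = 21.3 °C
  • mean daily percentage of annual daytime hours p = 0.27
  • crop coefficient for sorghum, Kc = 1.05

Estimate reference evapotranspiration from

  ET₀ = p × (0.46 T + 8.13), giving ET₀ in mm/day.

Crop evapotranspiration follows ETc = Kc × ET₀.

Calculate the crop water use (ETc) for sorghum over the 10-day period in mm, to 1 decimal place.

50.8 mm

ET₀ = 0.27 × (0.46 × 21.3 + 8.13) = 0.27 × 17.928 = 4.8406 mm/d
ETc = Kc × ET₀ = 1.05 × 4.8406 = 5.0826 mm/d
Over 10 days: 5.0826 × 10 = 50.826 mm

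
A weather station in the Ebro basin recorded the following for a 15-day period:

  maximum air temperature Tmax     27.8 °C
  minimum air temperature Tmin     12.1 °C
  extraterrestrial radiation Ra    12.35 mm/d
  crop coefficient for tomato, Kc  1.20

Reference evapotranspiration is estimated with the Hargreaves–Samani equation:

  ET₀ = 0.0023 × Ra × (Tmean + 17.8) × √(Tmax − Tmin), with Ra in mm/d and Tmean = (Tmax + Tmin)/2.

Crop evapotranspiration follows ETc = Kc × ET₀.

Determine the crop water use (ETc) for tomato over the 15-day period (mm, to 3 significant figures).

76.5 mm

Tmean = (27.8 + 12.1)/2 = 19.95 °C
ET₀ = 0.0023 × 12.35 × (19.95 + 17.8) × √15.7 = 0.0023 × 12.35 × 37.75 × 3.9623 = 4.2487 mm/d
ETc = Kc × ET₀ = 1.20 × 4.2487 = 5.0984 mm/d
Over 15 days: 5.0984 × 15 = 76.476 mm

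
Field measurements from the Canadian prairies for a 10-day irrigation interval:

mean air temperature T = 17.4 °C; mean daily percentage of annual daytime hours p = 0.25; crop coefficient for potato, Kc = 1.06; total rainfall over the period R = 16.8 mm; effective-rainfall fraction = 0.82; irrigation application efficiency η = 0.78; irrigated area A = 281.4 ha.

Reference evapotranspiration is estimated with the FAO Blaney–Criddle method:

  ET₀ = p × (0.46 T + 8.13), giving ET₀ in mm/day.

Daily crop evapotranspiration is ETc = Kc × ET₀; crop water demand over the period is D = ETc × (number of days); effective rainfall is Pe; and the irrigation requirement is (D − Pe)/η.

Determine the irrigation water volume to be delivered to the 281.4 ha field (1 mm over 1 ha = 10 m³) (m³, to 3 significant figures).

ET₀ = 0.25 × (0.46 × 17.4 + 8.13) = 0.25 × 16.134 = 4.0335 mm/d
ETc = Kc × ET₀ = 1.06 × 4.0335 = 4.2755 mm/d
Crop demand D = ETc × 10 d = 4.2755 × 10 = 42.755 mm
Pe = 0.82 × 16.8 = 13.776 mm
D − Pe = 42.755 − 13.776 = 28.979 mm
Gross irrigation = 28.979 / 0.78 = 37.153 mm
Volume = 37.153 mm × 281.4 ha × 10 = 104548.5 m³

105000 m³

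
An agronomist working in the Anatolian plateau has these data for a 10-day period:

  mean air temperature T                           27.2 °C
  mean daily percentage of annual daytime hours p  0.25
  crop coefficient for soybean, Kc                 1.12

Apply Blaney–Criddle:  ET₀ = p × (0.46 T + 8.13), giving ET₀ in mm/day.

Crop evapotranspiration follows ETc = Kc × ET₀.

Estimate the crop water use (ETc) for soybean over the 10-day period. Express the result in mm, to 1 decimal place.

ET₀ = 0.25 × (0.46 × 27.2 + 8.13) = 0.25 × 20.642 = 5.1605 mm/d
ETc = Kc × ET₀ = 1.12 × 5.1605 = 5.7798 mm/d
Over 10 days: 5.7798 × 10 = 57.798 mm

57.8 mm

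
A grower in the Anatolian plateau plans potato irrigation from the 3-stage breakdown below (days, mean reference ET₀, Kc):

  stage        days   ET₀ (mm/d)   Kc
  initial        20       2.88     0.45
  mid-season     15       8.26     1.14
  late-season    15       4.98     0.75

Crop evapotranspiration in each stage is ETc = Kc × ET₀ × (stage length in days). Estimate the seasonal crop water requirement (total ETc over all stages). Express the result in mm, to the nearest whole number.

223 mm

initial: 0.45 × 2.88 × 20 = 25.92 mm
mid-season: 1.14 × 8.26 × 15 = 141.25 mm
late-season: 0.75 × 4.98 × 15 = 56.03 mm
Seasonal total = 223.20 mm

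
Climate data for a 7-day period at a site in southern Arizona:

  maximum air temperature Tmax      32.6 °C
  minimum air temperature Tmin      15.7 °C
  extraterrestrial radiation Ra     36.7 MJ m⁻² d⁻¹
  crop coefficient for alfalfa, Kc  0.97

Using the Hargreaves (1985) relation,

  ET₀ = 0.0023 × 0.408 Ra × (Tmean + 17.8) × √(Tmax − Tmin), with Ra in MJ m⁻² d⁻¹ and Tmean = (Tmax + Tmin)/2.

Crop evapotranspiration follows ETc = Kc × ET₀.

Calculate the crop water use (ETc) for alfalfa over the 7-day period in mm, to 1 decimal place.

Tmean = (32.6 + 15.7)/2 = 24.15 °C
0.408 Ra = 0.408 × 36.7 = 14.9736 mm/d equivalent
ET₀ = 0.0023 × 14.9736 × (24.15 + 17.8) × √16.9 = 0.0023 × 14.9736 × 41.95 × 4.1110 = 5.9393 mm/d
ETc = Kc × ET₀ = 0.97 × 5.9393 = 5.7611 mm/d
Over 7 days: 5.7611 × 7 = 40.328 mm

40.3 mm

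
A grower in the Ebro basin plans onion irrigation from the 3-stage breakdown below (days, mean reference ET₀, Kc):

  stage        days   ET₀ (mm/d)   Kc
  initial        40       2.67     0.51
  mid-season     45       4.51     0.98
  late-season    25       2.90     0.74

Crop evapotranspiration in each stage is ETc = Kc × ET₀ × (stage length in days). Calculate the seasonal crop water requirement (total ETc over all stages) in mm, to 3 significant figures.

initial: 0.51 × 2.67 × 40 = 54.47 mm
mid-season: 0.98 × 4.51 × 45 = 198.89 mm
late-season: 0.74 × 2.90 × 25 = 53.65 mm
Seasonal total = 307.01 mm

307 mm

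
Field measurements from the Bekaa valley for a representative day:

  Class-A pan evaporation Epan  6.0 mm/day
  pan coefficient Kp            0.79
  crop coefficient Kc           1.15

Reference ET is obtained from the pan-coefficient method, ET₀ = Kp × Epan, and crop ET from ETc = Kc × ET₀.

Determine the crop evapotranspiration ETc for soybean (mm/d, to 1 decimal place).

5.5 mm/d

ET₀ = 0.79 × 6.0 = 4.7400 mm/d
ETc = Kc × ET₀ = 1.15 × 4.7400 = 5.4510 mm/d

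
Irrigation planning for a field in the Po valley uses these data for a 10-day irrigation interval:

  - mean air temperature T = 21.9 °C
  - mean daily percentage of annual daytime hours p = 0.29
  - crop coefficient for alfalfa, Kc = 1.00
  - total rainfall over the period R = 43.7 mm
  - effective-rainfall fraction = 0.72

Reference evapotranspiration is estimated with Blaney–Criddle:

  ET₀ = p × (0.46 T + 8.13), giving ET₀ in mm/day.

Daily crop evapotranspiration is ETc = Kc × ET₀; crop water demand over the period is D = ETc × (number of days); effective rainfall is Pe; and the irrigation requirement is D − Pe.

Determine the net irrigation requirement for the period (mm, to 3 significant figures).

ET₀ = 0.29 × (0.46 × 21.9 + 8.13) = 0.29 × 18.204 = 5.2792 mm/d
ETc = Kc × ET₀ = 1.00 × 5.2792 = 5.2792 mm/d
Crop demand D = ETc × 10 d = 5.2792 × 10 = 52.792 mm
Pe = 0.72 × 43.7 = 31.464 mm
D − Pe = 52.792 − 31.464 = 21.328 mm

21.3 mm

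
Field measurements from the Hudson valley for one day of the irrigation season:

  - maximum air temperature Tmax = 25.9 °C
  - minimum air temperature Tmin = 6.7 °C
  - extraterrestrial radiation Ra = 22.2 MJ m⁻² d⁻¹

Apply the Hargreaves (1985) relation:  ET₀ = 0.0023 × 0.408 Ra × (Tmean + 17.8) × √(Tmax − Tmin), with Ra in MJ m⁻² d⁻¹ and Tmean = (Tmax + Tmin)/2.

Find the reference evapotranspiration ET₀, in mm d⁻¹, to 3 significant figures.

Tmean = (25.9 + 6.7)/2 = 16.30 °C
0.408 Ra = 0.408 × 22.2 = 9.0576 mm/d equivalent
ET₀ = 0.0023 × 9.0576 × (16.30 + 17.8) × √19.2 = 0.0023 × 9.0576 × 34.10 × 4.3818 = 3.1128 mm/d

3.11 mm d⁻¹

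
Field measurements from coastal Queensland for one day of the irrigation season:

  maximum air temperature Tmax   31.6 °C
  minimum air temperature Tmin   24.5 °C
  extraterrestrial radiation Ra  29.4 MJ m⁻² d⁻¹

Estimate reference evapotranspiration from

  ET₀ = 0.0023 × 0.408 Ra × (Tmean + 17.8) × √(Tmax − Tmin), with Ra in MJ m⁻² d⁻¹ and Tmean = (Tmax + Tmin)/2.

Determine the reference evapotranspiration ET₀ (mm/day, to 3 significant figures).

Tmean = (31.6 + 24.5)/2 = 28.05 °C
0.408 Ra = 0.408 × 29.4 = 11.9952 mm/d equivalent
ET₀ = 0.0023 × 11.9952 × (28.05 + 17.8) × √7.1 = 0.0023 × 11.9952 × 45.85 × 2.6646 = 3.3706 mm/d

3.37 mm/day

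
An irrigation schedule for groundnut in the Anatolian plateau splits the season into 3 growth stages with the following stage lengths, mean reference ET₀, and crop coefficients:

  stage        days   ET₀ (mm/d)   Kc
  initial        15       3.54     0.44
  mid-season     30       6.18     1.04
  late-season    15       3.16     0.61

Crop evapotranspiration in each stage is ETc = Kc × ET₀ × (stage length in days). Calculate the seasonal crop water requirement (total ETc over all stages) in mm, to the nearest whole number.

initial: 0.44 × 3.54 × 15 = 23.36 mm
mid-season: 1.04 × 6.18 × 30 = 192.82 mm
late-season: 0.61 × 3.16 × 15 = 28.91 mm
Seasonal total = 245.09 mm

245 mm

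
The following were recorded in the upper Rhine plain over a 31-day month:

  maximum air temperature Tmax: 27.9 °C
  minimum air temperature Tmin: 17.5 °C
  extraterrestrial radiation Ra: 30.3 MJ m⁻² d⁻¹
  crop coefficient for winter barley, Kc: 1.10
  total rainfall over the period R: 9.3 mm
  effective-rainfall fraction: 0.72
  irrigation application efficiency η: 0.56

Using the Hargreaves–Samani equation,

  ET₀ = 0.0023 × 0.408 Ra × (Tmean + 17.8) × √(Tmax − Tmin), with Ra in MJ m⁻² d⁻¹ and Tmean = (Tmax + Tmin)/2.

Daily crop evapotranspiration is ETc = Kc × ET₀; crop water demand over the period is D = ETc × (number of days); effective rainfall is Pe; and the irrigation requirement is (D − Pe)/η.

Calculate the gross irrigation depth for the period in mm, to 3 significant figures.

Tmean = (27.9 + 17.5)/2 = 22.70 °C
0.408 Ra = 0.408 × 30.3 = 12.3624 mm/d equivalent
ET₀ = 0.0023 × 12.3624 × (22.70 + 17.8) × √10.4 = 0.0023 × 12.3624 × 40.50 × 3.2249 = 3.7137 mm/d
ETc = Kc × ET₀ = 1.10 × 3.7137 = 4.0851 mm/d
Crop demand D = ETc × 31 d = 4.0851 × 31 = 126.638 mm
Pe = 0.72 × 9.3 = 6.696 mm
D − Pe = 126.638 − 6.696 = 119.942 mm
Gross irrigation = 119.942 / 0.56 = 214.182 mm

214 mm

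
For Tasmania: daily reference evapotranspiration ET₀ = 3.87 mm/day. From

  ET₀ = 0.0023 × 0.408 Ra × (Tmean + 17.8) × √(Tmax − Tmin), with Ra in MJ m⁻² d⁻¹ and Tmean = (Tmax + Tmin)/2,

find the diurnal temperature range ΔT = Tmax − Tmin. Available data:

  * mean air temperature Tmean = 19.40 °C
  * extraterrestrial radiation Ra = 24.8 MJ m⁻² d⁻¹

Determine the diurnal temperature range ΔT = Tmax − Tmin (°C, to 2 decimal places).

√ΔT = ET₀ / [0.0023 × 0.408 × Ra × (Tmean+17.8)] = 3.87 / (0.0023 × 10.1184 × 37.20) = 4.4702
ΔT = 4.4702² = 19.983 °C

19.98 °C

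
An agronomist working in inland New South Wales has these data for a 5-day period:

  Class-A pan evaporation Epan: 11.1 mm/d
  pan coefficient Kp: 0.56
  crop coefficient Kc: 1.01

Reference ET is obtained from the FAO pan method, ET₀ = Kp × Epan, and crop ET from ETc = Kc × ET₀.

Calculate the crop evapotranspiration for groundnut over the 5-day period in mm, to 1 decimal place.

ET₀ = 0.56 × 11.1 = 6.2160 mm/d
ETc = Kc × ET₀ = 1.01 × 6.2160 = 6.2782 mm/d
Over 5 days: 6.2782 × 5 = 31.391 mm

31.4 mm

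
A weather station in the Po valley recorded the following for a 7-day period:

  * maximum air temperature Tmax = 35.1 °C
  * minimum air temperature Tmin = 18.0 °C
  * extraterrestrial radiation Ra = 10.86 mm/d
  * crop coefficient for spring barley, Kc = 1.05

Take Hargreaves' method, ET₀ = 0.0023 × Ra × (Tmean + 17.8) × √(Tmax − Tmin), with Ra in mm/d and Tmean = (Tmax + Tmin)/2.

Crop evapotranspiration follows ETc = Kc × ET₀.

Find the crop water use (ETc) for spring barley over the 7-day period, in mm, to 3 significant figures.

33.7 mm

Tmean = (35.1 + 18.0)/2 = 26.55 °C
ET₀ = 0.0023 × 10.86 × (26.55 + 17.8) × √17.1 = 0.0023 × 10.86 × 44.35 × 4.1352 = 4.5809 mm/d
ETc = Kc × ET₀ = 1.05 × 4.5809 = 4.8099 mm/d
Over 7 days: 4.8099 × 7 = 33.669 mm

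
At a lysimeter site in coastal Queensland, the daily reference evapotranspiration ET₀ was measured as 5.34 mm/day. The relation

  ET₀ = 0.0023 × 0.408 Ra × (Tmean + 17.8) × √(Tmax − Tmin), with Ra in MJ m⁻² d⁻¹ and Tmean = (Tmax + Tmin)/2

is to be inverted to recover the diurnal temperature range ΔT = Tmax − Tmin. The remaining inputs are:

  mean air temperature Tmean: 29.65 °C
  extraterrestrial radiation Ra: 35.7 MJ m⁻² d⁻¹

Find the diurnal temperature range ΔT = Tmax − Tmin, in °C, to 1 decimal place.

11.3 °C

√ΔT = ET₀ / [0.0023 × 0.408 × Ra × (Tmean+17.8)] = 5.34 / (0.0023 × 14.5656 × 47.45) = 3.3593
ΔT = 3.3593² = 11.285 °C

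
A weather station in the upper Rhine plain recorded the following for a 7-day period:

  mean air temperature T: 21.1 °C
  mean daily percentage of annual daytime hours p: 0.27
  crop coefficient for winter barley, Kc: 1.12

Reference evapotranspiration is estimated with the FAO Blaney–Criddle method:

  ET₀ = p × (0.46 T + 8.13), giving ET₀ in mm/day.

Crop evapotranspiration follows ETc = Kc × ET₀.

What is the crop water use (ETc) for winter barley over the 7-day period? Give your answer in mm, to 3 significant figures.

37.8 mm

ET₀ = 0.27 × (0.46 × 21.1 + 8.13) = 0.27 × 17.836 = 4.8157 mm/d
ETc = Kc × ET₀ = 1.12 × 4.8157 = 5.3936 mm/d
Over 7 days: 5.3936 × 7 = 37.755 mm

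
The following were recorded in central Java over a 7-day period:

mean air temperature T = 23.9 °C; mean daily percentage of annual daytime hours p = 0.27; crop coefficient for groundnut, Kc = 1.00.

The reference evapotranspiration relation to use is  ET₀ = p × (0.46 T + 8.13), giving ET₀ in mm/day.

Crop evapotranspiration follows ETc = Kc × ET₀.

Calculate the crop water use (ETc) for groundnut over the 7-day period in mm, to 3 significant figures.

36.1 mm

ET₀ = 0.27 × (0.46 × 23.9 + 8.13) = 0.27 × 19.124 = 5.1635 mm/d
ETc = Kc × ET₀ = 1.00 × 5.1635 = 5.1635 mm/d
Over 7 days: 5.1635 × 7 = 36.145 mm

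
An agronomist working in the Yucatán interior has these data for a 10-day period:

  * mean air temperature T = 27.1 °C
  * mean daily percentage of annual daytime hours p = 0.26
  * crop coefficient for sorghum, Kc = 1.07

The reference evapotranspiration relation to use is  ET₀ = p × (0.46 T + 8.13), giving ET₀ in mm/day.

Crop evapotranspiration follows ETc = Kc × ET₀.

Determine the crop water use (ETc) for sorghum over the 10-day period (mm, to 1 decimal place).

ET₀ = 0.26 × (0.46 × 27.1 + 8.13) = 0.26 × 20.596 = 5.3550 mm/d
ETc = Kc × ET₀ = 1.07 × 5.3550 = 5.7299 mm/d
Over 10 days: 5.7299 × 10 = 57.299 mm

57.3 mm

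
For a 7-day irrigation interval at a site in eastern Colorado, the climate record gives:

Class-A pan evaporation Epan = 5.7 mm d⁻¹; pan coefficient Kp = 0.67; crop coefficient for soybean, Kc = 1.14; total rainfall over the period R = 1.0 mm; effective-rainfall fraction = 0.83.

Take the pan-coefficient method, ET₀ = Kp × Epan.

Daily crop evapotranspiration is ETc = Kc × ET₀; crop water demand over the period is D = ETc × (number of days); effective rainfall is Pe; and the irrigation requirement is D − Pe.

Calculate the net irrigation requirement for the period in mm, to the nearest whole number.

ET₀ = 0.67 × 5.7 = 3.8190 mm/d
ETc = Kc × ET₀ = 1.14 × 3.8190 = 4.3537 mm/d
Crop demand D = ETc × 7 d = 4.3537 × 7 = 30.476 mm
Pe = 0.83 × 1.0 = 0.830 mm
D − Pe = 30.476 − 0.830 = 29.646 mm

30 mm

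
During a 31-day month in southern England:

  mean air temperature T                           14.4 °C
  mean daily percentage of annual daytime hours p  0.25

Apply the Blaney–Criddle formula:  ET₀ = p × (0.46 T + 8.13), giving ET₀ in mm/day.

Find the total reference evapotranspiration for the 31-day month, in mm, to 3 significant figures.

114 mm

ET₀ = 0.25 × (0.46 × 14.4 + 8.13) = 0.25 × 14.754 = 3.6885 mm/d
Monthly total = 3.6885 × 31 = 114.344 mm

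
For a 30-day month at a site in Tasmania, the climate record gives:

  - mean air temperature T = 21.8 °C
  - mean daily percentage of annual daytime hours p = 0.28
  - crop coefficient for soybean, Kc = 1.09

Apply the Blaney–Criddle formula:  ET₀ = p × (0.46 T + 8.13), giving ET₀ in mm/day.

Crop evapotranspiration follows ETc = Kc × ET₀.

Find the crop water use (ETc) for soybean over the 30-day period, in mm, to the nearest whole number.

166 mm

ET₀ = 0.28 × (0.46 × 21.8 + 8.13) = 0.28 × 18.158 = 5.0842 mm/d
ETc = Kc × ET₀ = 1.09 × 5.0842 = 5.5418 mm/d
Over 30 days: 5.5418 × 30 = 166.254 mm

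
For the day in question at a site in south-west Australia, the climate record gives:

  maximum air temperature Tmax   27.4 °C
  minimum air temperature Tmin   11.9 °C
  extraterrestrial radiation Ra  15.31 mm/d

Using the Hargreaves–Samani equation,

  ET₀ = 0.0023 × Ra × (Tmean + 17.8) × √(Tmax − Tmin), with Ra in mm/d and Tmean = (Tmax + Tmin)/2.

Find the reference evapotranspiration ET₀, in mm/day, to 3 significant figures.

5.19 mm/day

Tmean = (27.4 + 11.9)/2 = 19.65 °C
ET₀ = 0.0023 × 15.31 × (19.65 + 17.8) × √15.5 = 0.0023 × 15.31 × 37.45 × 3.9370 = 5.1918 mm/d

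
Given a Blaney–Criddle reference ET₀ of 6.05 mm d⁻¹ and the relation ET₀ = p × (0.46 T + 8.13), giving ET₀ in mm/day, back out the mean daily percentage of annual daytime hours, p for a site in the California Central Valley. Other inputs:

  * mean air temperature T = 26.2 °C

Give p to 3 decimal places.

p = ET₀ / (0.46 T + 8.13) = 6.05 / (0.46 × 26.2 + 8.13) = 6.05 / 20.182 = 0.2998

0.300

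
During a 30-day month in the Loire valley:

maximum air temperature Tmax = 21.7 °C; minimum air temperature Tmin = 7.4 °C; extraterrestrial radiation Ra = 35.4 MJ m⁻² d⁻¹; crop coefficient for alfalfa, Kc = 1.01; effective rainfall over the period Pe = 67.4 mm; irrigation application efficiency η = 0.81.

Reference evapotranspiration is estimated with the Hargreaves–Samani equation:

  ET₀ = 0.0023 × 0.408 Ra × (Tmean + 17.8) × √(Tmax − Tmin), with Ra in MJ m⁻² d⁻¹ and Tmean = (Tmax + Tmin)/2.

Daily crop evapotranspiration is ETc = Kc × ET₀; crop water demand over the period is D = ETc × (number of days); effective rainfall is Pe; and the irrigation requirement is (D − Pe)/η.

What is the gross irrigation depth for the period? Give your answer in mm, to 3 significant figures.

68.8 mm

Tmean = (21.7 + 7.4)/2 = 14.55 °C
0.408 Ra = 0.408 × 35.4 = 14.4432 mm/d equivalent
ET₀ = 0.0023 × 14.4432 × (14.55 + 17.8) × √14.3 = 0.0023 × 14.4432 × 32.35 × 3.7815 = 4.0638 mm/d
ETc = Kc × ET₀ = 1.01 × 4.0638 = 4.1044 mm/d
Crop demand D = ETc × 30 d = 4.1044 × 30 = 123.132 mm
D − Pe = 123.132 − 67.4 = 55.732 mm
Gross irrigation = 55.732 / 0.81 = 68.805 mm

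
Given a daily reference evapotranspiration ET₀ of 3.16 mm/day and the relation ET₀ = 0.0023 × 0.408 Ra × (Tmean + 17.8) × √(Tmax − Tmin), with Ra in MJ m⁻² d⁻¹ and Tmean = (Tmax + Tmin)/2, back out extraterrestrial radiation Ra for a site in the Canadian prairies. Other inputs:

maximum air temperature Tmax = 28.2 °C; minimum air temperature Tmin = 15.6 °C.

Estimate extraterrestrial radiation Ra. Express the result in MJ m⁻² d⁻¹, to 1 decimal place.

Tmean = (28.2+15.6)/2 = 21.90 °C; ΔT = 12.6
Ra = ET₀ / [0.0023 × 0.408 × (Tmean+17.8) × √ΔT]
   = 3.16 / (0.0023 × 0.408 × 39.70 × 3.5496) = 23.896 MJ m⁻² d⁻¹

23.9 MJ m⁻² d⁻¹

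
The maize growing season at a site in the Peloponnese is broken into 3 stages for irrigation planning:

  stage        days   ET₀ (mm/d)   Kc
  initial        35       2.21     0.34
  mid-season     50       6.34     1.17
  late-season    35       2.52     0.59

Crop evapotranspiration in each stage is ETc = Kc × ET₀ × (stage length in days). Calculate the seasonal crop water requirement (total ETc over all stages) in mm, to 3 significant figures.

449 mm

initial: 0.34 × 2.21 × 35 = 26.30 mm
mid-season: 1.17 × 6.34 × 50 = 370.89 mm
late-season: 0.59 × 2.52 × 35 = 52.04 mm
Seasonal total = 449.23 mm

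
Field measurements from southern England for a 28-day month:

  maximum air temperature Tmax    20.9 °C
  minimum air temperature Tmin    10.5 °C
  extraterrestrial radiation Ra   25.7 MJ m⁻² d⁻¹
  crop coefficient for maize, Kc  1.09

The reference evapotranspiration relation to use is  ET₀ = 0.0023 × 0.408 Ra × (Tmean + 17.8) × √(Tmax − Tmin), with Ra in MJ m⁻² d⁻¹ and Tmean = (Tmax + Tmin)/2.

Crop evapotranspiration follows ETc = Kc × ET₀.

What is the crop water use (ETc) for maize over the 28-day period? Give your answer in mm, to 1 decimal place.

79.5 mm

Tmean = (20.9 + 10.5)/2 = 15.70 °C
0.408 Ra = 0.408 × 25.7 = 10.4856 mm/d equivalent
ET₀ = 0.0023 × 10.4856 × (15.70 + 17.8) × √10.4 = 0.0023 × 10.4856 × 33.50 × 3.2249 = 2.6054 mm/d
ETc = Kc × ET₀ = 1.09 × 2.6054 = 2.8399 mm/d
Over 28 days: 2.8399 × 28 = 79.517 mm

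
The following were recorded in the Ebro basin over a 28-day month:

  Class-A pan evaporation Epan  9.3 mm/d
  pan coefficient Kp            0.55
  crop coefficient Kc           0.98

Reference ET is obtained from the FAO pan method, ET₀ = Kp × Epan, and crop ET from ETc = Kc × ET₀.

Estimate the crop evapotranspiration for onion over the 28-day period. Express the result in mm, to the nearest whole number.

ET₀ = 0.55 × 9.3 = 5.1150 mm/d
ETc = Kc × ET₀ = 0.98 × 5.1150 = 5.0127 mm/d
Over 28 days: 5.0127 × 28 = 140.356 mm

140 mm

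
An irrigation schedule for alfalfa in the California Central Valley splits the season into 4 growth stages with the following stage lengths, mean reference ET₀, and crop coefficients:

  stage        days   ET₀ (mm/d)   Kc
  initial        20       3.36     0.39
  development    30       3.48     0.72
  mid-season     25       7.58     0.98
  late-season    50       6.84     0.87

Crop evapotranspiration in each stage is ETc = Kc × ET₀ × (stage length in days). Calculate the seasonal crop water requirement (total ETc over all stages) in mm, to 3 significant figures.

585 mm

initial: 0.39 × 3.36 × 20 = 26.21 mm
development: 0.72 × 3.48 × 30 = 75.17 mm
mid-season: 0.98 × 7.58 × 25 = 185.71 mm
late-season: 0.87 × 6.84 × 50 = 297.54 mm
Seasonal total = 584.63 mm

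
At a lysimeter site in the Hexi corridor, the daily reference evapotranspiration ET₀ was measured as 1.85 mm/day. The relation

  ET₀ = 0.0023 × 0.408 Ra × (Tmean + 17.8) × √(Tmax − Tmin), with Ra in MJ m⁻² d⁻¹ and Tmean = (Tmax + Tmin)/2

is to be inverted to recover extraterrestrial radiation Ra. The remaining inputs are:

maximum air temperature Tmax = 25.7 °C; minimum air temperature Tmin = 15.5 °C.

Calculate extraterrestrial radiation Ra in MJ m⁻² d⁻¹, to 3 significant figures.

Tmean = (25.7+15.5)/2 = 20.60 °C; ΔT = 10.2
Ra = ET₀ / [0.0023 × 0.408 × (Tmean+17.8) × √ΔT]
   = 1.85 / (0.0023 × 0.408 × 38.40 × 3.1937) = 16.075 MJ m⁻² d⁻¹

16.1 MJ m⁻² d⁻¹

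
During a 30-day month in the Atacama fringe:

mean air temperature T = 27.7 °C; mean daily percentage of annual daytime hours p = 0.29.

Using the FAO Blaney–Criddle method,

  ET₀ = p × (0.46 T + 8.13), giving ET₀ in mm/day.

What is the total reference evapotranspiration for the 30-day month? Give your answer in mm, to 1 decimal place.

ET₀ = 0.29 × (0.46 × 27.7 + 8.13) = 0.29 × 20.872 = 6.0529 mm/d
Monthly total = 6.0529 × 30 = 181.587 mm

181.6 mm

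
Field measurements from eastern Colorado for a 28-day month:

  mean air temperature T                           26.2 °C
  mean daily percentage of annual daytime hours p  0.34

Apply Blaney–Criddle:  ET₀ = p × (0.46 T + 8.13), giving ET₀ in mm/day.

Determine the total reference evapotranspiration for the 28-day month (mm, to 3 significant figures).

ET₀ = 0.34 × (0.46 × 26.2 + 8.13) = 0.34 × 20.182 = 6.8619 mm/d
Monthly total = 6.8619 × 28 = 192.133 mm

192 mm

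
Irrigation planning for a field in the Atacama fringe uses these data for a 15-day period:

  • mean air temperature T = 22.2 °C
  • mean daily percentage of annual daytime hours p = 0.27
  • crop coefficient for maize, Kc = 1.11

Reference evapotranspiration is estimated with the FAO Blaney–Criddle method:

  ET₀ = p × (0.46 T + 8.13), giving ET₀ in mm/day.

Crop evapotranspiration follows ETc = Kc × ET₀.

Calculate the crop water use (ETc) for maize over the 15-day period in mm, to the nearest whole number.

82 mm

ET₀ = 0.27 × (0.46 × 22.2 + 8.13) = 0.27 × 18.342 = 4.9523 mm/d
ETc = Kc × ET₀ = 1.11 × 4.9523 = 5.4971 mm/d
Over 15 days: 5.4971 × 15 = 82.457 mm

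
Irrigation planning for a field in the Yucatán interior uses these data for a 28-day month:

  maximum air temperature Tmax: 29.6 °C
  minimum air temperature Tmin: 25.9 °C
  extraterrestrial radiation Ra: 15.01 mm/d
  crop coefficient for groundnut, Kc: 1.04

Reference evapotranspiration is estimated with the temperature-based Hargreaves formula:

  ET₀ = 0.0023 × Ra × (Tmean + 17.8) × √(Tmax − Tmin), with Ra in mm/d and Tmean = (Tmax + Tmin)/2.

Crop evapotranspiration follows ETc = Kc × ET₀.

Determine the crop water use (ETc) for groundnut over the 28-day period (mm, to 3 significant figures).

Tmean = (29.6 + 25.9)/2 = 27.75 °C
ET₀ = 0.0023 × 15.01 × (27.75 + 17.8) × √3.7 = 0.0023 × 15.01 × 45.55 × 1.9235 = 3.0247 mm/d
ETc = Kc × ET₀ = 1.04 × 3.0247 = 3.1457 mm/d
Over 28 days: 3.1457 × 28 = 88.080 mm

88.1 mm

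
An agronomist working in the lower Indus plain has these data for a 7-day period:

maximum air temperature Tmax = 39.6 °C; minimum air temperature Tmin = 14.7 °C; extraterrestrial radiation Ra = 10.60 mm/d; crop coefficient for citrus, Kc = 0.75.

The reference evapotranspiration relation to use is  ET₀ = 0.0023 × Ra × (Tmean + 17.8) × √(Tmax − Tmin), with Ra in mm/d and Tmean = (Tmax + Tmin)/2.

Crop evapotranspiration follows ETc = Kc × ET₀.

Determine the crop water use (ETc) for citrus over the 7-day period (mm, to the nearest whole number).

29 mm

Tmean = (39.6 + 14.7)/2 = 27.15 °C
ET₀ = 0.0023 × 10.60 × (27.15 + 17.8) × √24.9 = 0.0023 × 10.60 × 44.95 × 4.9900 = 5.4684 mm/d
ETc = Kc × ET₀ = 0.75 × 5.4684 = 4.1013 mm/d
Over 7 days: 4.1013 × 7 = 28.709 mm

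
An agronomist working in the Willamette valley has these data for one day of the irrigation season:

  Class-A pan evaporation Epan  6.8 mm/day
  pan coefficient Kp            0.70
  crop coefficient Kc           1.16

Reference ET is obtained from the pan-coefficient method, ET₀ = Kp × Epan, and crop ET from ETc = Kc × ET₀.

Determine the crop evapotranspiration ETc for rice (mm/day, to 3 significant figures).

5.52 mm/day

ET₀ = 0.70 × 6.8 = 4.7600 mm/d
ETc = Kc × ET₀ = 1.16 × 4.7600 = 5.5216 mm/d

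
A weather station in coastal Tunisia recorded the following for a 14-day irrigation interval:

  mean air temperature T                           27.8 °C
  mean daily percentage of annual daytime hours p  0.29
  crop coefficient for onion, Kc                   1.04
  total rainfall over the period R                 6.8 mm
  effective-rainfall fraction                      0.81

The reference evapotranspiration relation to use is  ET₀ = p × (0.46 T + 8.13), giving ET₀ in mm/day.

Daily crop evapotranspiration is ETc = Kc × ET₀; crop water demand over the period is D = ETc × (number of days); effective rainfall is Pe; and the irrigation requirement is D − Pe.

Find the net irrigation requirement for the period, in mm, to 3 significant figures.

ET₀ = 0.29 × (0.46 × 27.8 + 8.13) = 0.29 × 20.918 = 6.0662 mm/d
ETc = Kc × ET₀ = 1.04 × 6.0662 = 6.3088 mm/d
Crop demand D = ETc × 14 d = 6.3088 × 14 = 88.323 mm
Pe = 0.81 × 6.8 = 5.508 mm
D − Pe = 88.323 − 5.508 = 82.815 mm

82.8 mm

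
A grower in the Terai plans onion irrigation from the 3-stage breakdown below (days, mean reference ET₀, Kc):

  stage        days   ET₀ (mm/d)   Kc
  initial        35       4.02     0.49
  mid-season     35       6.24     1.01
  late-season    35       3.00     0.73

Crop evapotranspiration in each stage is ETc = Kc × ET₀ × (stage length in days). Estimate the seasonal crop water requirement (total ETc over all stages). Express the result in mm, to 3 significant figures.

initial: 0.49 × 4.02 × 35 = 68.94 mm
mid-season: 1.01 × 6.24 × 35 = 220.58 mm
late-season: 0.73 × 3.00 × 35 = 76.65 mm
Seasonal total = 366.17 mm

366 mm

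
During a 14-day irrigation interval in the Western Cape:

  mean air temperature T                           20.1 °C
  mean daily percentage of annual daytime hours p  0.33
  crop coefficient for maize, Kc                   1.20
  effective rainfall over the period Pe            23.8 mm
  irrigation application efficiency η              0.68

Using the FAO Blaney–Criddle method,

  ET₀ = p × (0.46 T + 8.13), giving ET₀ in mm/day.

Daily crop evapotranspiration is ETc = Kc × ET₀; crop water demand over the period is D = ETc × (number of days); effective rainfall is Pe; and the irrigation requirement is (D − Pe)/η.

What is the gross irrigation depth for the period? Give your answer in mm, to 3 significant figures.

ET₀ = 0.33 × (0.46 × 20.1 + 8.13) = 0.33 × 17.376 = 5.7341 mm/d
ETc = Kc × ET₀ = 1.20 × 5.7341 = 6.8809 mm/d
Crop demand D = ETc × 14 d = 6.8809 × 14 = 96.333 mm
D − Pe = 96.333 − 23.8 = 72.533 mm
Gross irrigation = 72.533 / 0.68 = 106.666 mm

107 mm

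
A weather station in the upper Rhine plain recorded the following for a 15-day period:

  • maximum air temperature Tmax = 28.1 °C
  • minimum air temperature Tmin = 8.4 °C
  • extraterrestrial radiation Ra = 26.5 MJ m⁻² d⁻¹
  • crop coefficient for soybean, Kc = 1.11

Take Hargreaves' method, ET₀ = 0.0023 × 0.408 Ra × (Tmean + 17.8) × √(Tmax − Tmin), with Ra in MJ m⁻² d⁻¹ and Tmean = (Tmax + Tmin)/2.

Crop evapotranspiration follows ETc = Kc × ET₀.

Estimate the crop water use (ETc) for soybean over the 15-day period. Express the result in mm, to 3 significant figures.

Tmean = (28.1 + 8.4)/2 = 18.25 °C
0.408 Ra = 0.408 × 26.5 = 10.8120 mm/d equivalent
ET₀ = 0.0023 × 10.8120 × (18.25 + 17.8) × √19.7 = 0.0023 × 10.8120 × 36.05 × 4.4385 = 3.9790 mm/d
ETc = Kc × ET₀ = 1.11 × 3.9790 = 4.4167 mm/d
Over 15 days: 4.4167 × 15 = 66.251 mm

66.3 mm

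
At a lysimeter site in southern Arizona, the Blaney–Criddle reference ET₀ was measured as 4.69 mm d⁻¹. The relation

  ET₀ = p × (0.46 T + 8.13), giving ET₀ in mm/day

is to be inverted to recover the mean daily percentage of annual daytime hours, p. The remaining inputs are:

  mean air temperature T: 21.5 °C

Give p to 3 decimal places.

p = ET₀ / (0.46 T + 8.13) = 4.69 / (0.46 × 21.5 + 8.13) = 4.69 / 18.020 = 0.2603

0.260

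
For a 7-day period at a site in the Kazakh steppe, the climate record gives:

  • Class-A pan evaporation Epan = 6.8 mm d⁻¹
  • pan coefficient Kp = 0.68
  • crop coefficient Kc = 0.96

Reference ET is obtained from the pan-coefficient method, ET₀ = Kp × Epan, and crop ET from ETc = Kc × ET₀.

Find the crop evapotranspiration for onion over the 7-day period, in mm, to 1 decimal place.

ET₀ = 0.68 × 6.8 = 4.6240 mm/d
ETc = Kc × ET₀ = 0.96 × 4.6240 = 4.4390 mm/d
Over 7 days: 4.4390 × 7 = 31.073 mm

31.1 mm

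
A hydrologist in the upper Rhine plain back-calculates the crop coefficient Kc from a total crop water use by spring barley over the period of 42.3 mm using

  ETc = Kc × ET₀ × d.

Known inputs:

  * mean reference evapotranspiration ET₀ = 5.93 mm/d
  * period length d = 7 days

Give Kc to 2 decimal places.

ETc = Kc × ET₀ × d  ⇒  Kc = ETc / (ET₀ × d)
Kc = 42.3 / (5.93 × 7) = 42.3 / 41.51 = 1.0190

1.02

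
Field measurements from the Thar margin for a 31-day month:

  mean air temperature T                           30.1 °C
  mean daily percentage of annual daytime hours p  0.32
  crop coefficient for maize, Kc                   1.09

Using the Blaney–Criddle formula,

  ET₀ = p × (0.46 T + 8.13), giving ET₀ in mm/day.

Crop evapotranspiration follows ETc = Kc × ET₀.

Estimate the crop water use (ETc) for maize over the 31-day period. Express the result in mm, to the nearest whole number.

ET₀ = 0.32 × (0.46 × 30.1 + 8.13) = 0.32 × 21.976 = 7.0323 mm/d
ETc = Kc × ET₀ = 1.09 × 7.0323 = 7.6652 mm/d
Over 31 days: 7.6652 × 31 = 237.621 mm

238 mm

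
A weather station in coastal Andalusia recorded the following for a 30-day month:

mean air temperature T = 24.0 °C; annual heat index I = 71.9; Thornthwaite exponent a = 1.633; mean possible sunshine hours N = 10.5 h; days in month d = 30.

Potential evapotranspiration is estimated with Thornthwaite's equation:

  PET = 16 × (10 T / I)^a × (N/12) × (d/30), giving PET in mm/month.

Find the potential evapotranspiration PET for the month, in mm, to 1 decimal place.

100.2 mm

10T/I = 10 × 24.0 / 71.9 = 3.3380
(10T/I)^a = 3.3380^1.633 = 7.1590
Uncorrected PET = 16 × 7.1590 = 114.544 mm
Correction = (N/12)(d/30) = (10.5/12)(30/30) = 0.8750
PET = 114.544 × 0.8750 = 100.226 mm/month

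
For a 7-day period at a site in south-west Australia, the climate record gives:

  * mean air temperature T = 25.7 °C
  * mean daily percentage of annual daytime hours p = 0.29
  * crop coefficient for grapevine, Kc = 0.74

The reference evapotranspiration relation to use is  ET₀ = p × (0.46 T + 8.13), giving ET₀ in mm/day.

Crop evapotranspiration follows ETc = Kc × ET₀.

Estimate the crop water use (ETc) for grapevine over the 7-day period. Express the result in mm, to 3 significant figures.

30.0 mm

ET₀ = 0.29 × (0.46 × 25.7 + 8.13) = 0.29 × 19.952 = 5.7861 mm/d
ETc = Kc × ET₀ = 0.74 × 5.7861 = 4.2817 mm/d
Over 7 days: 4.2817 × 7 = 29.972 mm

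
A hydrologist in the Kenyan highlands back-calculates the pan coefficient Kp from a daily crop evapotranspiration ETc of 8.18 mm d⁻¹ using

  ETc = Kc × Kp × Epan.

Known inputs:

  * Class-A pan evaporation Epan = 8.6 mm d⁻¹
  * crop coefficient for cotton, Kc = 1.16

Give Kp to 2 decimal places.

0.82

ETc = Kc × Kp × Epan  ⇒  Kp = ETc / (Kc × Epan)
Kp = 8.18 / (1.16 × 8.6) = 8.18 / 9.976 = 0.8200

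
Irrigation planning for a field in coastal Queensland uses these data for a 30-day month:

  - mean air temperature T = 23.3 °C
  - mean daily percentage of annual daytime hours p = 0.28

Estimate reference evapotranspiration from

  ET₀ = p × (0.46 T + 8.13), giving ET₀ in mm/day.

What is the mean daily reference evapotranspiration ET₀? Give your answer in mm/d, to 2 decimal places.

5.28 mm/d

ET₀ = 0.28 × (0.46 × 23.3 + 8.13) = 0.28 × 18.848 = 5.2774 mm/d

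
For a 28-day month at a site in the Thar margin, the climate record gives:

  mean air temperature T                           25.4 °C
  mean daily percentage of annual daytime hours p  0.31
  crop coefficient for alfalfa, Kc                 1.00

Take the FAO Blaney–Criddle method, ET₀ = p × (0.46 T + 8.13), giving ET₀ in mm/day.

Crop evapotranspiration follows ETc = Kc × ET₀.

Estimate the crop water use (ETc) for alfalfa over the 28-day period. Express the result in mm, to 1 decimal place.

172.0 mm

ET₀ = 0.31 × (0.46 × 25.4 + 8.13) = 0.31 × 19.814 = 6.1423 mm/d
ETc = Kc × ET₀ = 1.00 × 6.1423 = 6.1423 mm/d
Over 28 days: 6.1423 × 28 = 171.984 mm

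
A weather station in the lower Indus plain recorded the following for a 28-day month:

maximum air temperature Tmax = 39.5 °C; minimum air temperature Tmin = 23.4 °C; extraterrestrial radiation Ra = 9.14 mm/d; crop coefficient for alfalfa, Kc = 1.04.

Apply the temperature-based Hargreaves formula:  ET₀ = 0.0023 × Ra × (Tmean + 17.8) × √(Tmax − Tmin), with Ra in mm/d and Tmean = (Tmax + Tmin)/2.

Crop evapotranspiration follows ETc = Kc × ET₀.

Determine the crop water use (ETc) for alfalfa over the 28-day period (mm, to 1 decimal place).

121.0 mm

Tmean = (39.5 + 23.4)/2 = 31.45 °C
ET₀ = 0.0023 × 9.14 × (31.45 + 17.8) × √16.1 = 0.0023 × 9.14 × 49.25 × 4.0125 = 4.1543 mm/d
ETc = Kc × ET₀ = 1.04 × 4.1543 = 4.3205 mm/d
Over 28 days: 4.3205 × 28 = 120.974 mm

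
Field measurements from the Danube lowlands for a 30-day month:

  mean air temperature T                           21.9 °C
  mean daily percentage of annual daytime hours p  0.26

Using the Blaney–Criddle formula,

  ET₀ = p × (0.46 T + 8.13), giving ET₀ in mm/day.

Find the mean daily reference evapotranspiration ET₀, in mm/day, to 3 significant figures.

4.73 mm/day

ET₀ = 0.26 × (0.46 × 21.9 + 8.13) = 0.26 × 18.204 = 4.7330 mm/d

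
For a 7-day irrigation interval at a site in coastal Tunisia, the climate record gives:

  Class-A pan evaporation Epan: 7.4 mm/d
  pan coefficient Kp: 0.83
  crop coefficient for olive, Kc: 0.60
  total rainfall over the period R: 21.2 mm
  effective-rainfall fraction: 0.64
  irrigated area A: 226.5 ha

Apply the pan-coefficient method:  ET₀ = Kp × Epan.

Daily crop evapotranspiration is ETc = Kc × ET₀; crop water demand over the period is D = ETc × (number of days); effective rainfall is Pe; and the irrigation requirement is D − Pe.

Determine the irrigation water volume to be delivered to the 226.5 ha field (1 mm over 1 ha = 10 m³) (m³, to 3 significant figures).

ET₀ = 0.83 × 7.4 = 6.1420 mm/d
ETc = Kc × ET₀ = 0.60 × 6.1420 = 3.6852 mm/d
Crop demand D = ETc × 7 d = 3.6852 × 7 = 25.796 mm
Pe = 0.64 × 21.2 = 13.568 mm
D − Pe = 25.796 − 13.568 = 12.228 mm
Volume = 12.228 mm × 226.5 ha × 10 = 27696.4 m³

27700 m³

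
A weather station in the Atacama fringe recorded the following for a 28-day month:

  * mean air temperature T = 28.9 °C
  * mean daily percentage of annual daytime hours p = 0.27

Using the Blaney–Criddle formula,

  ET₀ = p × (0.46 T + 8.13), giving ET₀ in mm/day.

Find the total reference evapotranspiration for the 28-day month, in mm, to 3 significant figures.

ET₀ = 0.27 × (0.46 × 28.9 + 8.13) = 0.27 × 21.424 = 5.7845 mm/d
Monthly total = 5.7845 × 28 = 161.966 mm

162 mm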